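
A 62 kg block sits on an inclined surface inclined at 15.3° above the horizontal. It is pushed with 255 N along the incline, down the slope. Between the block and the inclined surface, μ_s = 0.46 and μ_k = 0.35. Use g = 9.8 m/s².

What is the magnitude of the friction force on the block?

f ≈ 205 N (up the incline)

Perpendicular to the surface, N = m g cos θ = 62·9.8·cos 15.3° = 586.1 N.
For equilibrium along the incline the friction force must supply f = m g sin θ + P = 160.3 + 255 = 415.3 N (positive meaning up-slope).
Static friction can supply at most μ_s N = 269.6 N.
|415.3| exceeds 269.6 N, so the block slips down-slope; friction is kinetic, f = μ_k N = 0.35×586.1 = 205 N.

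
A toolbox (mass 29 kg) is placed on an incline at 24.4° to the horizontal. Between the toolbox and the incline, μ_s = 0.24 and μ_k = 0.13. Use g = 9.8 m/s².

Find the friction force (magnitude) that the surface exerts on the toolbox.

f ≈ 33.6 N (up the incline)

The normal reaction is N = m g cos θ = 258.8 N.
Along the slope the weight component is m g sin θ = 117.4 N; friction must supply exactly this, acting up-slope.
Maximum static friction available: μ_s N = 0.24 × 258.8 = 62.12 N.
Since |117.4| > 62.12 N, static friction cannot hold it; the toolbox slides down the incline and kinetic friction applies: f = μ_k N = 0.13 × 258.8 = 33.6 N.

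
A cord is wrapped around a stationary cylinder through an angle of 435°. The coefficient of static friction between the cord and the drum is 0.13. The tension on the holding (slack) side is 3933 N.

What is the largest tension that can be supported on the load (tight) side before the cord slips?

T_max ≈ 10600 N

At impending slip the capstan equation gives T₂/T₁ = e^{μβ} with β in radians.
β = 435° × π/180 = 7.592 rad.
e^{μβ} = e^{0.13×7.592} = 2.683.
T₂ = T₁ · e^{μβ} = 3933 × 2.683 = 10600 N.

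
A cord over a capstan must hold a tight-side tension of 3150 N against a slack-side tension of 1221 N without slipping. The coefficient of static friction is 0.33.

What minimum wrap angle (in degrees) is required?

T₂/T₁ = e^{μβ} → β = ln(T₂/T₁)/μ.
β = ln(3150/1221)/0.33 = 0.9477/0.33 = 2.872 rad.
In degrees: β = 2.872 × 180/π = 165°.

β_min ≈ 165°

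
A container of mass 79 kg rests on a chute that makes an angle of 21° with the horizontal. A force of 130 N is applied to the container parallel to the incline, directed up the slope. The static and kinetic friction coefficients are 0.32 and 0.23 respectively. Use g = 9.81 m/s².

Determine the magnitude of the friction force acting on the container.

f ≈ 148 N (up the incline)

Perpendicular to the surface, N = m g cos θ = 79·9.81·cos 21° = 723.5 N.
For equilibrium along the incline the friction force must supply f = m g sin θ − P = 277.7 − 130 = 147.7 N (positive meaning up-slope).
Static friction can supply at most μ_s N = 231.5 N.
Since |147.7| ≤ 231.5 N, no slip — friction simply equals what equilibrium demands.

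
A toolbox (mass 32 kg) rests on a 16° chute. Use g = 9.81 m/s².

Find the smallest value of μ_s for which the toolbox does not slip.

At the slip threshold m g sin θ = μ_s m g cos θ, so μ_s,min = tan θ.
μ_s,min = tan 16° = 0.287.

μ_s,min ≈ 0.287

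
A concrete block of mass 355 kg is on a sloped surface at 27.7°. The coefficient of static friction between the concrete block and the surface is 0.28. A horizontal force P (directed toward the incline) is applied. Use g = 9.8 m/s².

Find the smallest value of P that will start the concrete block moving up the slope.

At impending motion up the slope, friction acts down-slope at its limit: f = μ_s N.
Perpendicular to the incline: N = m g cos θ + P sin θ.
Along the incline: P cos θ = m g sin θ + μ_s N = m g sin θ + μ_s (m g cos θ + P sin θ).
Solving, P (cos θ − μ_s sin θ) = m g (sin θ + μ_s cos θ), so P = 355×9.8×(sin 27.7° + 0.28 cos 27.7°)/(cos 27.7° − 0.28 sin 27.7°) = 3480×0.7128/0.7552 = 3280 N.

P ≈ 3280 N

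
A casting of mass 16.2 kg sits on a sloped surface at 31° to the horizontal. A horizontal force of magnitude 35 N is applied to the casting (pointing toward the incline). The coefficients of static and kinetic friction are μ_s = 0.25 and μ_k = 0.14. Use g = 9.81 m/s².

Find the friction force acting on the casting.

Resolve perpendicular to the incline: N = m g cos θ + P sin θ = 16.2×9.81×cos 31° + 35×sin 31° = 154.2 N.
Along the incline, the net driving force (taking up-slope positive) is P cos θ − m g sin θ = 30 − 81.85 = -51.85 N, so equilibrium requires friction f = 51.85 N (up-slope).
Maximum static friction: μ_s N = 0.25 × 154.2 = 38.56 N.
|f_req| = 51.85 > 38.56 N → the casting slides down the incline; f = μ_k N = 0.14 × 154.2 = 21.6 N.

f ≈ 21.6 N (up the incline)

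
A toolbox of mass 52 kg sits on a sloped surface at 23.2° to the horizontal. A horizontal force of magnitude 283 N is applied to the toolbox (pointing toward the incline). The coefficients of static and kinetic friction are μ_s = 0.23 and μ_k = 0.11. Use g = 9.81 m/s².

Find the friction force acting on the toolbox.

f ≈ 59.2 N (down the incline)

Normal direction: N = m g cos θ + P sin θ = 580.4 N.
Along the incline, the net driving force (taking up-slope positive) is P cos θ − m g sin θ = 260.1 − 201 = 59.16 N, so equilibrium requires friction f = -59.16 N (down-slope).
The limit of static friction is μ_s N = 133.5 N.
|f_req| = 59.16 ≤ 133.5 N → the toolbox is in equilibrium; friction equals the required value.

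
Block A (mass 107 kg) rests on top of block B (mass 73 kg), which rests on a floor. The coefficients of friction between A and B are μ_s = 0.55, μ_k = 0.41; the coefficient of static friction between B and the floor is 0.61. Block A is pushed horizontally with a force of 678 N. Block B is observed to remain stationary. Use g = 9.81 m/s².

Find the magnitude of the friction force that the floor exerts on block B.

f ≈ 430 N

The normal force B exerts on A is simply A's weight, N₁ = 1050 N.
Maximum static friction on A from B: μ_s N₁ = 0.55×1050 = 577.3 N.
Since P = 678 N > 577.3 N, A slides on B; the A–B friction is kinetic: f₁ = μ_k N₁ = 0.41×1050 = 430 N.
B experiences an equal 430 N forward from A (third law). B is in equilibrium, so the floor supplies f₂ = 430 N of static friction (limit μ_s(m_A+m_B)g = 1077 N, not exceeded).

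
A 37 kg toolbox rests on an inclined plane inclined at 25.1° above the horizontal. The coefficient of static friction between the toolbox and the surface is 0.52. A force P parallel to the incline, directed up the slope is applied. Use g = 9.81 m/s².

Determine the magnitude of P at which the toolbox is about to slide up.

At impending motion up the slope, friction acts down-slope at its limit: f = μ_s N.
P is parallel to the surface, so N = m g cos θ = 329 N.
Along the incline: P = m g sin θ + μ_s N = 154 + 0.52×329 = 325 N.

P ≈ 325 N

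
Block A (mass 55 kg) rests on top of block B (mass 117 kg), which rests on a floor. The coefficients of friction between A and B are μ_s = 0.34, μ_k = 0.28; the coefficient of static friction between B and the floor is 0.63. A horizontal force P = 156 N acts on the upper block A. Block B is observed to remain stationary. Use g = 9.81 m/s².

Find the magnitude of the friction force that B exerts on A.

f ≈ 156 N

The normal force B exerts on A is simply A's weight, N₁ = 539.6 N.
So the A–B interface can sustain at most μ_s N₁ = 183.4 N of static friction.
Since P = 156 N ≤ 183.4 N, A does not slip on B; friction on A equals P = 156 N.
By Newton's third law B feels 156 N forward from A. With B stationary, the floor's static friction on B balances it: f₂ = 156 N (well within μ_s(m_A+m_B)g = 1063 N).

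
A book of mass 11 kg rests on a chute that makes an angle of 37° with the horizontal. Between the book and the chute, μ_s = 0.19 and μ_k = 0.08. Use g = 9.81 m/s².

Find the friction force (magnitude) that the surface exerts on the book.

The normal reaction is N = m g cos θ = 86.18 N.
Along the slope the weight component is m g sin θ = 64.94 N; friction must supply exactly this, acting up-slope.
Maximum static friction available: μ_s N = 0.19 × 86.18 = 16.37 N.
|64.94| exceeds 16.37 N, so the book slips down-slope; friction is kinetic, f = μ_k N = 0.08×86.18 = 6.89 N.

f ≈ 6.89 N (up the incline)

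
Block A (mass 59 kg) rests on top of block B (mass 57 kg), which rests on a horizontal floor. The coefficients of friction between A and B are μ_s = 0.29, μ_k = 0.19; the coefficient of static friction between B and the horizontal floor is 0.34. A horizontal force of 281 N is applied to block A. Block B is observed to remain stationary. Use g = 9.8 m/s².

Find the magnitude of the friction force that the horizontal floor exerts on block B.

Between the blocks, N₁ = m_A g = 578.2 N.
Maximum static friction on A from B: μ_s N₁ = 0.29×578.2 = 167.7 N.
P = 281 N exceeds that limit, so A slips over B and the interface friction becomes kinetic: f₁ = μ_k N₁ = 0.19×578.2 = 110 N.
B experiences an equal 110 N forward from A (third law). B is in equilibrium, so the floor supplies f₂ = 110 N of static friction (limit μ_s(m_A+m_B)g = 386.5 N, not exceeded).

f ≈ 110 N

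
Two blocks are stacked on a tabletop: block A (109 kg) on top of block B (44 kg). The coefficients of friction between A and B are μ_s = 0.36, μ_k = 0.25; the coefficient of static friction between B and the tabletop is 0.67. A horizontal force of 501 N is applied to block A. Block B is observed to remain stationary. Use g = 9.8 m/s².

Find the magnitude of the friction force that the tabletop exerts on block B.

f ≈ 267 N

Normal force at the A–B interface: N₁ = m_A g = 1068 N.
So the A–B interface can sustain at most μ_s N₁ = 384.6 N of static friction.
P = 501 N exceeds that limit, so A slips over B and the interface friction becomes kinetic: f₁ = μ_k N₁ = 0.25×1068 = 267 N.
By Newton's third law B feels 267 N forward from A. With B stationary, the floor's static friction on B balances it: f₂ = 267 N (well within μ_s(m_A+m_B)g = 1005 N).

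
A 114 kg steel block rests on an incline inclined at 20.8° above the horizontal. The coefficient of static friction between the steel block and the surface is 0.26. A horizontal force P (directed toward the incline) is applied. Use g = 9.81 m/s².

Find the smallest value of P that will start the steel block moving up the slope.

At impending motion up the slope, friction acts down-slope at its limit: f = μ_s N.
Perpendicular to the incline: N = m g cos θ + P sin θ.
Along the incline: P cos θ = m g sin θ + μ_s N = m g sin θ + μ_s (m g cos θ + P sin θ).
Solving, P (cos θ − μ_s sin θ) = m g (sin θ + μ_s cos θ), so P = 114×9.81×(sin 20.8° + 0.26 cos 20.8°)/(cos 20.8° − 0.26 sin 20.8°) = 1120×0.5982/0.8425 = 794 N.

P ≈ 794 N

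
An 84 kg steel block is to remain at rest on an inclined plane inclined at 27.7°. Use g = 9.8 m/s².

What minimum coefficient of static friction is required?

μ_s,min ≈ 0.525

At the slip threshold m g sin θ = μ_s m g cos θ, so μ_s,min = tan θ.
μ_s,min = tan 27.7° = 0.525.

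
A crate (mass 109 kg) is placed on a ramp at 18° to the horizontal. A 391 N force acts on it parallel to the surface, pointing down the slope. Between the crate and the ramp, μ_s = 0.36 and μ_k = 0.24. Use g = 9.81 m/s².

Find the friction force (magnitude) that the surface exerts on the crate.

Normal force: N = m g cos θ = 109 × 9.81 × cos 18° = 1017 N.
Parallel to the incline, ΣF = 0 gives f = m g sin θ + P = 330.4 + 391 = 721.4 N (up-slope positive).
Maximum static friction available: μ_s N = 0.36 × 1017 = 366.1 N.
|721.4| exceeds 366.1 N, so the crate slips down-slope; friction is kinetic, f = μ_k N = 0.24×1017 = 244 N.

f ≈ 244 N (up the incline)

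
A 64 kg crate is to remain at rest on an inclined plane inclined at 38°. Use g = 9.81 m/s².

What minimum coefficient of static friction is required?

At the slip threshold m g sin θ = μ_s m g cos θ, so μ_s,min = tan θ.
μ_s,min = tan 38° = 0.781.

μ_s,min ≈ 0.781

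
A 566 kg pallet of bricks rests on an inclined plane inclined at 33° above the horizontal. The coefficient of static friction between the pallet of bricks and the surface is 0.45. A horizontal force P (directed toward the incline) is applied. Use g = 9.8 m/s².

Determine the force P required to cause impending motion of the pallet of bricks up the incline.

P ≈ 8620 N

At impending motion up the slope, friction acts down-slope at its limit: f = μ_s N.
Perpendicular to the incline: N = m g cos θ + P sin θ.
Along the incline: P cos θ = m g sin θ + μ_s N = m g sin θ + μ_s (m g cos θ + P sin θ).
Solving, P (cos θ − μ_s sin θ) = m g (sin θ + μ_s cos θ), so P = 566×9.8×(sin 33° + 0.45 cos 33°)/(cos 33° − 0.45 sin 33°) = 5550×0.922/0.5936 = 8620 N.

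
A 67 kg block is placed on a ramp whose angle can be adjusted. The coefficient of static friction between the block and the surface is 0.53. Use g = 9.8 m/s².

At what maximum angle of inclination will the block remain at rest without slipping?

θ_max ≈ 27.9°

At the slip threshold, m g sin θ = μ_s · m g cos θ, so tan θ = μ_s.
θ_max = arctan(0.53) = 27.9°.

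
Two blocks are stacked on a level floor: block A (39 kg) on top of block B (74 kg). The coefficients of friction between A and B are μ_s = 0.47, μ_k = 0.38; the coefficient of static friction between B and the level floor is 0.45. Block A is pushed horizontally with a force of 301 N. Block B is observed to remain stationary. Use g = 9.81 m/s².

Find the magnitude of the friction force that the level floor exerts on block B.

Between the blocks, N₁ = m_A g = 382.6 N.
Maximum static friction on A from B: μ_s N₁ = 0.47×382.6 = 179.8 N.
P = 301 N exceeds that limit, so A slips over B and the interface friction becomes kinetic: f₁ = μ_k N₁ = 0.38×382.6 = 145 N.
By Newton's third law B feels 145 N forward from A. With B stationary, the floor's static friction on B balances it: f₂ = 145 N (well within μ_s(m_A+m_B)g = 498.8 N).

f ≈ 145 N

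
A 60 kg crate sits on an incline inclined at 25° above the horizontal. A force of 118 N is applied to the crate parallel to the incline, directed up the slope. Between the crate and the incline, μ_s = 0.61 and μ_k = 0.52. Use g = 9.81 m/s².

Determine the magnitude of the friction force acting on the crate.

The normal reaction is N = m g cos θ = 533.5 N.
The friction needed for equilibrium is m g sin θ − P = 248.8 − 118 = 130.8 N, measured positive up-slope.
Maximum static friction available: μ_s N = 0.61 × 533.5 = 325.4 N.
Since |130.8| ≤ 325.4 N, the crate remains in static equilibrium and friction takes exactly the required value.

f ≈ 131 N (up the incline)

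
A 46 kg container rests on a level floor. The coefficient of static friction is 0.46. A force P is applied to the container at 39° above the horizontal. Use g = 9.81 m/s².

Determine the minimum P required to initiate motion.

N = m g − P sin α (the pull lifts the container).
At impending slip, P cos α = μ_s N = μ_s (m g − P sin α).
Solving: P (cos α + μ_s sin α) = μ_s m g → P = 0.46×451/(cos 39° + 0.46 sin 39°) = 208/1.067 = 195 N.

P ≈ 195 N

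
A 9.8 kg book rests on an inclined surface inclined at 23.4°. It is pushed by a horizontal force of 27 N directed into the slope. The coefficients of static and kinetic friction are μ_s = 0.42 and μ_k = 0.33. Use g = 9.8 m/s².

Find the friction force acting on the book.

Normal direction: N = m g cos θ + P sin θ = 98.86 N.
Parallel to the incline: P cos θ − m g sin θ = 24.78 − 38.14 = -13.36 N; the friction needed to balance this is 13.36 N acting up the slope.
The limit of static friction is μ_s N = 41.52 N.
|f_req| = 13.36 ≤ 41.52 N → the book is in equilibrium; friction equals the required value.

f ≈ 13.4 N (up the incline)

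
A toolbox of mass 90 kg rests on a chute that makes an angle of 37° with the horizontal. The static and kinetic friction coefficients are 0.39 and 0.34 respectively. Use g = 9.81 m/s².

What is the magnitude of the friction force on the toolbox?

The normal reaction is N = m g cos θ = 705.1 N.
Along the slope the weight component is m g sin θ = 531.3 N; friction must supply exactly this, acting up-slope.
Static friction can supply at most μ_s N = 275 N.
Since |531.3| > 275 N, static friction cannot hold it; the toolbox slides down the incline and kinetic friction applies: f = μ_k N = 0.34 × 705.1 = 240 N.

f ≈ 240 N (up the incline)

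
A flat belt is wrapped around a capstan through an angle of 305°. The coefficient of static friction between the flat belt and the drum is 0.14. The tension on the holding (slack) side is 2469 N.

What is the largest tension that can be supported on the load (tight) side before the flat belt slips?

T_max ≈ 5200 N

At impending slip the capstan equation gives T₂/T₁ = e^{μβ} with β in radians.
β = 305° × π/180 = 5.323 rad.
e^{μβ} = e^{0.14×5.323} = 2.107.
T₂ = T₁ · e^{μβ} = 2469 × 2.107 = 5200 N.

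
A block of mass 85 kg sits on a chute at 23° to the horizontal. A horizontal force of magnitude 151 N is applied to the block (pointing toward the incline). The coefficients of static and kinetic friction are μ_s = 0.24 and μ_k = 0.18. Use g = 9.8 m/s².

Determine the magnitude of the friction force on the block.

Resolve perpendicular to the incline: N = m g cos θ + P sin θ = 85×9.8×cos 23° + 151×sin 23° = 825.8 N.
Parallel to the incline: P cos θ − m g sin θ = 139 − 325.5 = -186.5 N; the friction needed to balance this is 186.5 N acting up the slope.
Maximum static friction: μ_s N = 0.24 × 825.8 = 198.2 N.
Since 186.5 N is within the 198.2 N limit, the block stays put and friction is exactly 186 N.

f ≈ 186 N (up the incline)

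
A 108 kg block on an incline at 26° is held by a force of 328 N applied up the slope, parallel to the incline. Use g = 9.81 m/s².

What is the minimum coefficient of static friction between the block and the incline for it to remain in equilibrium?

N = m g cos θ = 952.3 N.
Friction must make up the shortfall along the incline: f = m g sin θ − P = 464.4 − 328 = 136.4 N.
At the threshold f = μ_s N, so μ_s,min = 136.4/952.3 = 0.143.

μ_s,min ≈ 0.143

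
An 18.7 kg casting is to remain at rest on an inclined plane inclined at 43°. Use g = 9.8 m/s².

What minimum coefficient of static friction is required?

μ_s,min ≈ 0.933

At the slip threshold m g sin θ = μ_s m g cos θ, so μ_s,min = tan θ.
μ_s,min = tan 43° = 0.933.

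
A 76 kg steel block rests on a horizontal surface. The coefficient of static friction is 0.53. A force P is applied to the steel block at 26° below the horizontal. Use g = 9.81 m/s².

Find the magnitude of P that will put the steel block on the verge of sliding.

N = m g + P sin α (the push presses the steel block into the horizontal surface).
At impending slip, P cos α = μ_s N = μ_s (m g + P sin α).
Solving: P (cos α − μ_s sin α) = μ_s m g → P = 0.53×746/(cos 26° − 0.53 sin 26°) = 395/0.6665 = 593 N.

P ≈ 593 N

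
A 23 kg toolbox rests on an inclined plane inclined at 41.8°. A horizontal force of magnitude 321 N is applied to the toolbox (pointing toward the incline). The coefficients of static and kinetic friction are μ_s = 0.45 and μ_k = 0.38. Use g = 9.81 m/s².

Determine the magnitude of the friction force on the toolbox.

The horizontal push has a component P sin θ into the surface, so N = m g cos θ + P sin θ = 168.2 + 214 = 382.2 N.
Along the incline, the net driving force (taking up-slope positive) is P cos θ − m g sin θ = 239.3 − 150.4 = 88.91 N, so equilibrium requires friction f = -88.91 N (down-slope).
Maximum static friction: μ_s N = 0.45 × 382.2 = 172 N.
|f_req| = 88.91 ≤ 172 N → the toolbox is in equilibrium; friction equals the required value.

f ≈ 88.9 N (down the incline)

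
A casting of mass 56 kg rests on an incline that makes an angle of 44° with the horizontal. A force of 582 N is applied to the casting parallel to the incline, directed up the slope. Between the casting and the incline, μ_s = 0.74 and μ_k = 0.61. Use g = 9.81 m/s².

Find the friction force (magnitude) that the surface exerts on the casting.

Perpendicular to the surface, N = m g cos θ = 56·9.81·cos 44° = 395.2 N.
Parallel to the incline, ΣF = 0 gives f = m g sin θ − P = 381.6 − 582 = -200.4 N (up-slope positive).
Maximum static friction available: μ_s N = 0.74 × 395.2 = 292.4 N.
Since |-200.4| ≤ 292.4 N, static friction is sufficient; f equals the required value, not μ_s N.

f ≈ 200 N (down the incline)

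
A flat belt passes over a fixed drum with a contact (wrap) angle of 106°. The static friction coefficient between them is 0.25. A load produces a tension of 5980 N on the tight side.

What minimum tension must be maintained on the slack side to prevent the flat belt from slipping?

T_min ≈ 3770 N

Capstan equation at impending slip: T_tight/T_slack = e^{μβ}.
β = 106° = 1.85 rad; e^{μβ} = e^{0.25×1.85} = 1.588.
T_slack = T_tight / e^{μβ} = 5980 / 1.588 = 3770 N.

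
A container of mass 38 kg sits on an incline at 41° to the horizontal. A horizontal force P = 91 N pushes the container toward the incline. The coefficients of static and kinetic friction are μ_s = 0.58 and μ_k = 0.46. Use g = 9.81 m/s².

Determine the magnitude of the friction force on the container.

f ≈ 176 N (up the incline)

Normal direction: N = m g cos θ + P sin θ = 341 N.
Parallel to the incline: P cos θ − m g sin θ = 68.68 − 244.6 = -175.9 N; the friction needed to balance this is 175.9 N acting up the slope.
Maximum static friction: μ_s N = 0.58 × 341 = 197.8 N.
|f_req| = 175.9 ≤ 197.8 N → the container is in equilibrium; friction equals the required value.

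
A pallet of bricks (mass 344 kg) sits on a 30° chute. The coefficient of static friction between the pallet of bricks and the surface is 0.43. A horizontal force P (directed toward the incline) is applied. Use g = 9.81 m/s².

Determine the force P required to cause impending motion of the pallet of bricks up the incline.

P ≈ 4520 N

At impending motion up the slope, friction acts down-slope at its limit: f = μ_s N.
Perpendicular to the incline: N = m g cos θ + P sin θ.
Along the incline: P cos θ = m g sin θ + μ_s N = m g sin θ + μ_s (m g cos θ + P sin θ).
Solving, P (cos θ − μ_s sin θ) = m g (sin θ + μ_s cos θ), so P = 344×9.81×(sin 30° + 0.43 cos 30°)/(cos 30° − 0.43 sin 30°) = 3370×0.8724/0.651 = 4520 N.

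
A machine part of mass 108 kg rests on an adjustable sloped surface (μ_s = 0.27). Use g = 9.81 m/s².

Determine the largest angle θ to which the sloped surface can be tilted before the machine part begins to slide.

θ_max ≈ 15.1°

At the slip threshold, m g sin θ = μ_s · m g cos θ, so tan θ = μ_s.
θ_max = arctan(0.27) = 15.1°.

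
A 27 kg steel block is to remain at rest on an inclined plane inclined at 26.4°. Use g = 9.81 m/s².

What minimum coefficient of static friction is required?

μ_s,min ≈ 0.496

At the slip threshold m g sin θ = μ_s m g cos θ, so μ_s,min = tan θ.
μ_s,min = tan 26.4° = 0.496.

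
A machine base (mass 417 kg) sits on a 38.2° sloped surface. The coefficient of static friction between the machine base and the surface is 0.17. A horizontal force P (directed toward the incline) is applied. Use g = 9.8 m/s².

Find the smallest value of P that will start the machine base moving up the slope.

At impending motion up the slope, friction acts down-slope at its limit: f = μ_s N.
Perpendicular to the incline: N = m g cos θ + P sin θ.
Along the incline: P cos θ = m g sin θ + μ_s N = m g sin θ + μ_s (m g cos θ + P sin θ).
Solving, P (cos θ − μ_s sin θ) = m g (sin θ + μ_s cos θ), so P = 417×9.8×(sin 38.2° + 0.17 cos 38.2°)/(cos 38.2° − 0.17 sin 38.2°) = 4090×0.752/0.6807 = 4510 N.

P ≈ 4510 N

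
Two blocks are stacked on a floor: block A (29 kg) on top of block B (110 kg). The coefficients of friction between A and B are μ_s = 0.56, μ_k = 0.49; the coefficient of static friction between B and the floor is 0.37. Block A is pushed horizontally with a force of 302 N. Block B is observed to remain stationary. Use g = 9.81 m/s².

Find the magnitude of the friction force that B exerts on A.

f ≈ 139 N

Between the blocks, N₁ = m_A g = 284.5 N.
Maximum static friction on A from B: μ_s N₁ = 0.56×284.5 = 159.3 N.
Since P = 302 N > 159.3 N, A slides on B; the A–B friction is kinetic: f₁ = μ_k N₁ = 0.49×284.5 = 139 N.
By Newton's third law B feels 139 N forward from A. With B stationary, the floor's static friction on B balances it: f₂ = 139 N (well within μ_s(m_A+m_B)g = 504.5 N).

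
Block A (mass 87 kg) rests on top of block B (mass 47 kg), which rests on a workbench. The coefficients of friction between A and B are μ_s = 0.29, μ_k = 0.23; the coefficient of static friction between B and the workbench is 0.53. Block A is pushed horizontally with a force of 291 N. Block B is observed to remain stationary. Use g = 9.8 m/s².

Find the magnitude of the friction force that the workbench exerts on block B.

f ≈ 196 N

Normal force at the A–B interface: N₁ = m_A g = 852.6 N.
So the A–B interface can sustain at most μ_s N₁ = 247.3 N of static friction.
P = 291 N exceeds that limit, so A slips over B and the interface friction becomes kinetic: f₁ = μ_k N₁ = 0.23×852.6 = 196 N.
B experiences an equal 196 N forward from A (third law). B is in equilibrium, so the floor supplies f₂ = 196 N of static friction (limit μ_s(m_A+m_B)g = 696 N, not exceeded).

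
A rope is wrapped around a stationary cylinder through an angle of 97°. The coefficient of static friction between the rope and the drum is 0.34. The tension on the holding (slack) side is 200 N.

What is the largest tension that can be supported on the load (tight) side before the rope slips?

T_max ≈ 356 N

At impending slip the capstan equation gives T₂/T₁ = e^{μβ} with β in radians.
β = 97° × π/180 = 1.693 rad.
e^{μβ} = e^{0.34×1.693} = 1.778.
T₂ = T₁ · e^{μβ} = 200 × 1.778 = 356 N.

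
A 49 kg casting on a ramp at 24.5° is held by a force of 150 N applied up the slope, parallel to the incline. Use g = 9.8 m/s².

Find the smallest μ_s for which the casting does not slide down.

μ_s,min ≈ 0.112

N = m g cos θ = 437 N.
Friction must make up the shortfall along the incline: f = m g sin θ − P = 199.1 − 150 = 49.14 N.
At the threshold f = μ_s N, so μ_s,min = 49.14/437 = 0.112.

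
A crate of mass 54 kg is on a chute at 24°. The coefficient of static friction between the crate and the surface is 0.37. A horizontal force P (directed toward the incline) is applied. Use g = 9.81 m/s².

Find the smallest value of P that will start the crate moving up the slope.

P ≈ 517 N

At impending motion up the slope, friction acts down-slope at its limit: f = μ_s N.
Perpendicular to the incline: N = m g cos θ + P sin θ.
Along the incline: P cos θ = m g sin θ + μ_s N = m g sin θ + μ_s (m g cos θ + P sin θ).
Solving, P (cos θ − μ_s sin θ) = m g (sin θ + μ_s cos θ), so P = 54×9.81×(sin 24° + 0.37 cos 24°)/(cos 24° − 0.37 sin 24°) = 530×0.7447/0.7631 = 517 N.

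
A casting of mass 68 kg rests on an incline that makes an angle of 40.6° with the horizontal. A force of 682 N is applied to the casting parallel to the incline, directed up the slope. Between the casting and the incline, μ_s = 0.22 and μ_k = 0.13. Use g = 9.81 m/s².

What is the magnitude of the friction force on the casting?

f ≈ 65.8 N (down the incline)

The normal reaction is N = m g cos θ = 506.5 N.
The friction needed for equilibrium is m g sin θ − P = 434.1 − 682 = -247.9 N, measured positive up-slope.
Static friction can supply at most μ_s N = 111.4 N.
Since |-247.9| > 111.4 N, static friction cannot hold it; the casting slides up the incline and kinetic friction applies: f = μ_k N = 0.13 × 506.5 = 65.8 N.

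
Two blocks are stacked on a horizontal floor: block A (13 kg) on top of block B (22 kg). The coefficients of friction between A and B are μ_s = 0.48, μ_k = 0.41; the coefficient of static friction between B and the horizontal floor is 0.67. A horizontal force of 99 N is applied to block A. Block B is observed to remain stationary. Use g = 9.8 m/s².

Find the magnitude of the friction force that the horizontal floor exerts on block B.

The normal force B exerts on A is simply A's weight, N₁ = 127.4 N.
Maximum static friction on A from B: μ_s N₁ = 0.48×127.4 = 61.15 N.
P = 99 N exceeds that limit, so A slips over B and the interface friction becomes kinetic: f₁ = μ_k N₁ = 0.41×127.4 = 52.2 N.
B experiences an equal 52.2 N forward from A (third law). B is in equilibrium, so the floor supplies f₂ = 52.2 N of static friction (limit μ_s(m_A+m_B)g = 229.8 N, not exceeded).

f ≈ 52.2 N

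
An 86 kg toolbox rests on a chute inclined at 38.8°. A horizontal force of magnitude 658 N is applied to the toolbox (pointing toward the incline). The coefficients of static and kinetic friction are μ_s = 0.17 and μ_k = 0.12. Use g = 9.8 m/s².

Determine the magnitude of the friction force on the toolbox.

Normal direction: N = m g cos θ + P sin θ = 1069 N.
Parallel to the incline: P cos θ − m g sin θ = 512.8 − 528.1 = -15.3 N; the friction needed to balance this is 15.3 N acting up the slope.
The limit of static friction is μ_s N = 181.8 N.
Since 15.3 N is within the 181.8 N limit, the toolbox stays put and friction is exactly 15.3 N.

f ≈ 15.3 N (up the incline)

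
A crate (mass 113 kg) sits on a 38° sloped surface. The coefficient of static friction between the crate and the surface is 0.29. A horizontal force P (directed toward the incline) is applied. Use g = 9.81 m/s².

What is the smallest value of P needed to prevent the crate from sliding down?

P_min ≈ 444 N

The crate tends to slide down (tan θ > μ_s), so at the point of impending slip friction acts up-slope at its limit: f = μ_s N.
Perpendicular to the incline: N = m g cos θ + P sin θ.
Along the incline: P cos θ + μ_s N = m g sin θ, i.e. P cos θ + μ_s (m g cos θ + P sin θ) = m g sin θ.
Solving, P (cos θ + μ_s sin θ) = m g (sin θ − μ_s cos θ), so P = 1110×0.3871/0.9666 = 444 N.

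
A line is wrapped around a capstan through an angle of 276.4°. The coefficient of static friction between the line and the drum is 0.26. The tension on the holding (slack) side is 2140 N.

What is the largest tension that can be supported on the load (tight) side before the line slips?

At impending slip the capstan equation gives T₂/T₁ = e^{μβ} with β in radians.
β = 276.4° × π/180 = 4.824 rad.
e^{μβ} = e^{0.26×4.824} = 3.505.
T₂ = T₁ · e^{μβ} = 2140 × 3.505 = 7500 N.

T_max ≈ 7500 N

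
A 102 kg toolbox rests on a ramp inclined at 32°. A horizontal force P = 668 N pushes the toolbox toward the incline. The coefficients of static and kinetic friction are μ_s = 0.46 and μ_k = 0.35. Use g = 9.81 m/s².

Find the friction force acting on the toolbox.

f ≈ 36.2 N (down the incline)

Resolve perpendicular to the incline: N = m g cos θ + P sin θ = 102×9.81×cos 32° + 668×sin 32° = 1203 N.
Parallel to the incline: P cos θ − m g sin θ = 566.5 − 530.2 = 36.25 N; the friction needed to balance this is 36.25 N acting down the slope.
The limit of static friction is μ_s N = 553.2 N.
Since 36.25 N is within the 553.2 N limit, the toolbox stays put and friction is exactly 36.2 N.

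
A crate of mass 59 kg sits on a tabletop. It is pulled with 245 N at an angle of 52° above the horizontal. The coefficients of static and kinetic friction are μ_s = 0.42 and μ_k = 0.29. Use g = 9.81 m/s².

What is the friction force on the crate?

f ≈ 151 N

N = m g − P sin α = 578.8 − 245×sin 52° = 385.7 N.
Horizontally, friction must balance P cos α = 150.8 N.
The static-friction limit is μ_s N = 162 N.
Since 150.8 N does not exceed the limit, the crate stays at rest and f = 151 N.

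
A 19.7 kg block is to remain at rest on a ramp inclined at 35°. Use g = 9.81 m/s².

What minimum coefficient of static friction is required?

At the slip threshold m g sin θ = μ_s m g cos θ, so μ_s,min = tan θ.
μ_s,min = tan 35° = 0.7.

μ_s,min ≈ 0.7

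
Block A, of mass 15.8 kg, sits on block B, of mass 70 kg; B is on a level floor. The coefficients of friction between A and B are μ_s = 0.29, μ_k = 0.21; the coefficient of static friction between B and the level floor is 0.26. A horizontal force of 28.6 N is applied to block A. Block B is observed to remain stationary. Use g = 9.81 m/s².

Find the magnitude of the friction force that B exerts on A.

Between the blocks, N₁ = m_A g = 155 N.
Maximum static friction on A from B: μ_s N₁ = 0.29×155 = 44.95 N.
P = 28.6 N is within that limit, so A and B move together (both at rest); the A–B friction is simply f₁ = P = 28.6 N.
By Newton's third law B feels 28.6 N forward from A. With B stationary, the floor's static friction on B balances it: f₂ = 28.6 N (well within μ_s(m_A+m_B)g = 218.8 N).

f ≈ 28.6 N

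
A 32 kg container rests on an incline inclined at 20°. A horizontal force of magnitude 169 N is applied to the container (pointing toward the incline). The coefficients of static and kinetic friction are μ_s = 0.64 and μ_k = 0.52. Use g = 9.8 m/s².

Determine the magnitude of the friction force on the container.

Resolve perpendicular to the incline: N = m g cos θ + P sin θ = 32×9.8×cos 20° + 169×sin 20° = 352.5 N.
Along the incline, the net driving force (taking up-slope positive) is P cos θ − m g sin θ = 158.8 − 107.3 = 51.55 N, so equilibrium requires friction f = -51.55 N (down-slope).
The limit of static friction is μ_s N = 225.6 N.
|f_req| = 51.55 ≤ 225.6 N → the container is in equilibrium; friction equals the required value.

f ≈ 51.6 N (down the incline)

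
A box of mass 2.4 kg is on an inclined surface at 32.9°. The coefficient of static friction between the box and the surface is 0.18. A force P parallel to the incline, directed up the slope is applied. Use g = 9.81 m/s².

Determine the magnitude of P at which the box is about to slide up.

P ≈ 16.3 N

At impending motion up the slope, friction acts down-slope at its limit: f = μ_s N.
P is parallel to the surface, so N = m g cos θ = 19.8 N.
Along the incline: P = m g sin θ + μ_s N = 12.8 + 0.18×19.8 = 16.3 N.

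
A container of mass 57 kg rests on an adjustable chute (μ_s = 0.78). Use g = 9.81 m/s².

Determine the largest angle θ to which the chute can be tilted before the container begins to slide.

At the slip threshold, m g sin θ = μ_s · m g cos θ, so tan θ = μ_s.
θ_max = arctan(0.78) = 38°.

θ_max ≈ 38°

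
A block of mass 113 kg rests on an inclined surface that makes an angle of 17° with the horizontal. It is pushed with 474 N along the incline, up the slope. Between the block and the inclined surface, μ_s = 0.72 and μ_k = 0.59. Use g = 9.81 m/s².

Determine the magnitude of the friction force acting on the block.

f ≈ 150 N (down the incline)

Normal force: N = m g cos θ = 113 × 9.81 × cos 17° = 1060 N.
Parallel to the incline, ΣF = 0 gives f = m g sin θ − P = 324.1 − 474 = -149.9 N (up-slope positive).
The static-friction ceiling is μ_s N = 0.72 × 1060 = 763.3 N.
Since |-149.9| ≤ 763.3 N, the block remains in static equilibrium and friction takes exactly the required value.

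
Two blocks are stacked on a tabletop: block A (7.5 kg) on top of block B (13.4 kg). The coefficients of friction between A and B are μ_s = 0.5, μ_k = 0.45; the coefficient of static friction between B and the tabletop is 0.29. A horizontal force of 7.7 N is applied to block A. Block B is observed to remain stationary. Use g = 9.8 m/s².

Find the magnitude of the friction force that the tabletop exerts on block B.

Between the blocks, N₁ = m_A g = 73.5 N.
Maximum static friction on A from B: μ_s N₁ = 0.5×73.5 = 36.75 N.
Since P = 7.7 N ≤ 36.75 N, A does not slip on B; friction on A equals P = 7.7 N.
By Newton's third law B feels 7.7 N forward from A. With B stationary, the floor's static friction on B balances it: f₂ = 7.7 N (well within μ_s(m_A+m_B)g = 59.4 N).

f ≈ 7.7 N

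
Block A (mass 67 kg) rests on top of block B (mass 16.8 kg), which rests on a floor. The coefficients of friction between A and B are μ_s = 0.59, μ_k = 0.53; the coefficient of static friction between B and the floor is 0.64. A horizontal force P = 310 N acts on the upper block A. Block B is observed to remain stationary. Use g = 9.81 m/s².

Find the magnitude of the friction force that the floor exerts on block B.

f ≈ 310 N

Between the blocks, N₁ = m_A g = 657.3 N.
So the A–B interface can sustain at most μ_s N₁ = 387.8 N of static friction.
Since P = 310 N ≤ 387.8 N, A does not slip on B; friction on A equals P = 310 N.
By Newton's third law B feels 310 N forward from A. With B stationary, the floor's static friction on B balances it: f₂ = 310 N (well within μ_s(m_A+m_B)g = 526.1 N).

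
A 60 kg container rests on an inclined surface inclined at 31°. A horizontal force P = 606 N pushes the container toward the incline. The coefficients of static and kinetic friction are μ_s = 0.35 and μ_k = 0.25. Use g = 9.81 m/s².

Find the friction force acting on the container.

f ≈ 216 N (down the incline)

The horizontal push has a component P sin θ into the surface, so N = m g cos θ + P sin θ = 504.5 + 312.1 = 816.6 N.
Parallel to the incline: P cos θ − m g sin θ = 519.4 − 303.2 = 216.3 N; the friction needed to balance this is 216.3 N acting down the slope.
Maximum static friction: μ_s N = 0.35 × 816.6 = 285.8 N.
Since 216.3 N is within the 285.8 N limit, the container stays put and friction is exactly 216 N.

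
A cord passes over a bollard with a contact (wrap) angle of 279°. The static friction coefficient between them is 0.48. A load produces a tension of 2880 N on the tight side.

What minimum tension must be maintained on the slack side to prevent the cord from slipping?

T_min ≈ 278 N

Capstan equation at impending slip: T_tight/T_slack = e^{μβ}.
β = 279° = 4.869 rad; e^{μβ} = e^{0.48×4.869} = 10.35.
T_slack = T_tight / e^{μβ} = 2880 / 10.35 = 278 N.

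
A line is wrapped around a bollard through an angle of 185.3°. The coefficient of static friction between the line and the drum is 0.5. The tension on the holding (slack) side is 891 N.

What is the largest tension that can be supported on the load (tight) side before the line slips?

At impending slip the capstan equation gives T₂/T₁ = e^{μβ} with β in radians.
β = 185.3° × π/180 = 3.234 rad.
e^{μβ} = e^{0.5×3.234} = 5.038.
T₂ = T₁ · e^{μβ} = 891 × 5.038 = 4490 N.

T_max ≈ 4490 N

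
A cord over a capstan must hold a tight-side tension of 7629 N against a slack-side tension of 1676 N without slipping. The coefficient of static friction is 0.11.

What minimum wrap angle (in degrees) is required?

T₂/T₁ = e^{μβ} → β = ln(T₂/T₁)/μ.
β = ln(7629/1676)/0.11 = 1.516/0.11 = 13.78 rad.
In degrees: β = 13.78 × 180/π = 789°.

β_min ≈ 789°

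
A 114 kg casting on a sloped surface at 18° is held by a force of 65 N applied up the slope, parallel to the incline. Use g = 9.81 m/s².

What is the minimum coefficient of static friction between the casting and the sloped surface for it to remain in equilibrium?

N = m g cos θ = 1064 N.
Friction must make up the shortfall along the incline: f = m g sin θ − P = 345.6 − 65 = 280.6 N.
At the threshold f = μ_s N, so μ_s,min = 280.6/1064 = 0.264.

μ_s,min ≈ 0.264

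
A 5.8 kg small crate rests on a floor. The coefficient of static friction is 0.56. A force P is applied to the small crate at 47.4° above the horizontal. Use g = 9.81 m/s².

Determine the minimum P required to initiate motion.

P ≈ 29.3 N

N = m g − P sin α (the pull lifts the small crate).
At impending slip, P cos α = μ_s N = μ_s (m g − P sin α).
Solving: P (cos α + μ_s sin α) = μ_s m g → P = 0.56×56.9/(cos 47.4° + 0.56 sin 47.4°) = 31.9/1.089 = 29.3 N.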